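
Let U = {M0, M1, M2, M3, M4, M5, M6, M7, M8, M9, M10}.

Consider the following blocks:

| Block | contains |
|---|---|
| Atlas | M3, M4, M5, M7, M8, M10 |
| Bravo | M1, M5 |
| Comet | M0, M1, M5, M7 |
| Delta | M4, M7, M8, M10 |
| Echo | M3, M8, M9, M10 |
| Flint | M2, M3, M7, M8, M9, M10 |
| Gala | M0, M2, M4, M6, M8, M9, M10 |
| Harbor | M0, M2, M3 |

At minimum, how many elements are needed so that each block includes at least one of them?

H = {M3, M4, M5} meets every block (each contains at least one member of H), and |H| = 3.
The blocks Bravo, Delta, Harbor are pairwise disjoint, so any hitting set needs a separate element for each — at least 3. Hence 3 is optimal.

3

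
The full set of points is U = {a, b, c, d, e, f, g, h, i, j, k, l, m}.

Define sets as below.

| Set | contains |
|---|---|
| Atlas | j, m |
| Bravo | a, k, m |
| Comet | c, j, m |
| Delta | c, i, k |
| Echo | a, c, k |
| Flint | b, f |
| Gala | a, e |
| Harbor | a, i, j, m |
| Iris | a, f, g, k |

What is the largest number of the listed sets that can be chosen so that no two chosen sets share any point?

Atlas, Delta, Flint, Gala are pairwise disjoint (Atlas={j,m}; Delta={c,i,k}; Flint={b,f}; Gala={a,e}).
Every remaining set overlaps one of these, and no 5 of the listed sets are pairwise disjoint, so 4 is the maximum.

4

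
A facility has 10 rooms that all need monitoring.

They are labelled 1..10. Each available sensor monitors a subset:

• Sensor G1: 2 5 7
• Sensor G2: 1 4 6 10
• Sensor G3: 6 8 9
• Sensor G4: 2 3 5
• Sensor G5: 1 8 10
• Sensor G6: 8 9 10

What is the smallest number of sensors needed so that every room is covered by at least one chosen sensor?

4

Take {G1, G2, G3, G4}. Their union is {1, 2, 3, 4, 5, 6, 7, 8, 9, 10}, which is all 10 rooms.
No 3 of the 6 sensors cover everything (all 20 combinations miss at least one room), so 4 is optimal.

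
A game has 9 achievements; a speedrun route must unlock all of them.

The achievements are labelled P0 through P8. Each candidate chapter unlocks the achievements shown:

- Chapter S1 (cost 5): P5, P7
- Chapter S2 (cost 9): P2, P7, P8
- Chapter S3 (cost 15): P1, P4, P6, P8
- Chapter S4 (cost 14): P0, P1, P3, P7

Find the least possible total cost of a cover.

43

S1, S2, S3, S4 together cover every achievement (S1 ∪ S2 ∪ S3 ∪ S4 = {P0, P1, P2, P3, P4, P5, P6, P7, P8}); total cost 5 + 9 + 15 + 14 = 43.
No covering selection has total cost below 43.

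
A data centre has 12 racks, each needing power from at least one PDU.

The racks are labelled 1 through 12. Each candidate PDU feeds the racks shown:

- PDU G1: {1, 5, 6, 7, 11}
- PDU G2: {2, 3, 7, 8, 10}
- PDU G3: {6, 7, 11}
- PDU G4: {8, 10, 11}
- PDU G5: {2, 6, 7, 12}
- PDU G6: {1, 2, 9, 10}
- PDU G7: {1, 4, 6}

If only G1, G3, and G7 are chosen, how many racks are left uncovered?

6

Union of G1, G3, G7 = {1, 4, 5, 6, 7, 11}.
Not covered: 2, 3, 8, 9, 10, 12 — 6 racks.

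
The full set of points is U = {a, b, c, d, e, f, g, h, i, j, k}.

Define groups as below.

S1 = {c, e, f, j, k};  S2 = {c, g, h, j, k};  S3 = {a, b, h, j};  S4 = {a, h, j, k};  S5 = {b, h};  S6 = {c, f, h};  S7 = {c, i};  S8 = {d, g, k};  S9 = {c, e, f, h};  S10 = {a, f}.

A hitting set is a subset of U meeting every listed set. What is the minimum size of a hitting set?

Take T = {a, c, d, h}. Each listed group contains at least one of these, so T is a hitting set of size 4.
The groups S5, S7, S8, S10 are pairwise disjoint, so any hitting set needs a separate point for each — at least 4. Hence 4 is optimal.

4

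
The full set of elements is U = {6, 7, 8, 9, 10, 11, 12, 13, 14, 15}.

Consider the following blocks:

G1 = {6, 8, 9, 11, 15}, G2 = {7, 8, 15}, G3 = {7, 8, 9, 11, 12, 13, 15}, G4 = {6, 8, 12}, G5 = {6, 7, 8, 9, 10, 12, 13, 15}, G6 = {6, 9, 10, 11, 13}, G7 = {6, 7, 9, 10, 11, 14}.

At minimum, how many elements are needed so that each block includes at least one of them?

Take H = {8, 11}. Each listed block contains at least one of these, so H is a hitting set of size 2.
The blocks G2, G6 are pairwise disjoint, so any hitting set needs a separate element for each — at least 2. Hence 2 is optimal.

2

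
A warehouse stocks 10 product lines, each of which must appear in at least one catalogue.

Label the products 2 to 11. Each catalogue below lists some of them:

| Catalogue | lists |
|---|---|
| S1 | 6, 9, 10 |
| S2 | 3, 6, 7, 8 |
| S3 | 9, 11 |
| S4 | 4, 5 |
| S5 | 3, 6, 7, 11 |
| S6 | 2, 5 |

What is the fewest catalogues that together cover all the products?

5

S1 and S2 and S4 and S5 and S6 together: S1 ∪ S2 ∪ S4 ∪ S5 ∪ S6 = {2, 3, 4, 5, 6, 7, 8, 9, 10, 11} — every product is covered.
No 4 of the 6 catalogues cover everything (all 15 combinations miss at least one product), so 5 is optimal.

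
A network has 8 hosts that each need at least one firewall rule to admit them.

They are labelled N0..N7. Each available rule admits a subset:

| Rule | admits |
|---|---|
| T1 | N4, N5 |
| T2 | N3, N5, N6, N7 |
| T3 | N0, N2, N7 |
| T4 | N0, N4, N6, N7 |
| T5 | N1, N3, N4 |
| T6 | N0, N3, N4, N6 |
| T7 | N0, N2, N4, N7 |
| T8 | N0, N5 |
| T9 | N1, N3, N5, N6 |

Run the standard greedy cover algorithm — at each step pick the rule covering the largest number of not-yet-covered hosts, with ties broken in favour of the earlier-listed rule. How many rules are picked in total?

3

Greedy: pick T2 (covers 4 new) → pick T7 (covers 3 new) → pick T5 (covers 1 new). Total picks: 3.
(The true minimum cover uses only 2 rules, so greedy is not optimal here.)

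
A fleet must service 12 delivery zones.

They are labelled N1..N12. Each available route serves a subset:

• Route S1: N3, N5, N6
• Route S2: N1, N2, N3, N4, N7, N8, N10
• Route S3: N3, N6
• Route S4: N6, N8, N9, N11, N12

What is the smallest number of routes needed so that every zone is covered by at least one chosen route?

S1 and S2 and S4 together: S1 ∪ S2 ∪ S4 = {N1, N2, N3, N4, N5, N6, N7, N8, N9, N10, N11, N12} — every zone is covered.
Only S2 contains N1, so S2 is forced; the remaining 5 zones need at least 2 more routes (each remaining route adds at most 4) — so at least 3 routes are needed, and 3 is optimal.

3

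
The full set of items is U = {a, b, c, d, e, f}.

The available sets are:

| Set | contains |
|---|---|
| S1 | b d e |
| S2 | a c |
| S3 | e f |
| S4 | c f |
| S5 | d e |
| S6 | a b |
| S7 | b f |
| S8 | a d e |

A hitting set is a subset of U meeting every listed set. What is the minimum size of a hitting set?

3

The 3 items {a, d, f} hit every set.
The sets S4, S5, S6 are pairwise disjoint, so any hitting set needs a separate item for each — at least 3. Hence 3 is optimal.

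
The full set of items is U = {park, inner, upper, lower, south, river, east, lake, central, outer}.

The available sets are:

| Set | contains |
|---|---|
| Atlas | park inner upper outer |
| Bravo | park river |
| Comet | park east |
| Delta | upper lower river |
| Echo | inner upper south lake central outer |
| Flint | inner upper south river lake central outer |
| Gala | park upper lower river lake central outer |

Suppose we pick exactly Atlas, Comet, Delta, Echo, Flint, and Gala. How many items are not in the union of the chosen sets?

0

Union of Atlas, Comet, Delta, Echo, Flint, Gala = {park, inner, upper, lower, south, river, east, lake, central, outer} — that's every item, so 0 are uncovered.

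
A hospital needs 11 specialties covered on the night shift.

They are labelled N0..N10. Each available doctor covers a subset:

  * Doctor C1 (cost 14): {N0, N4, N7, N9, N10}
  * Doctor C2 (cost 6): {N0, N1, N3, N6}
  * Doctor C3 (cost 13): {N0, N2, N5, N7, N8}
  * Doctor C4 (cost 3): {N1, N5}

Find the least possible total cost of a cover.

33

C1, C2, C3 together cover every specialty (C1 ∪ C2 ∪ C3 = {N0, N1, N2, N3, N4, N5, N6, N7, N8, N9, N10}); total cost 14 + 6 + 13 = 33.
The greedy pick C2, C4, C1, C3 costs 36; no covering selection beats 33.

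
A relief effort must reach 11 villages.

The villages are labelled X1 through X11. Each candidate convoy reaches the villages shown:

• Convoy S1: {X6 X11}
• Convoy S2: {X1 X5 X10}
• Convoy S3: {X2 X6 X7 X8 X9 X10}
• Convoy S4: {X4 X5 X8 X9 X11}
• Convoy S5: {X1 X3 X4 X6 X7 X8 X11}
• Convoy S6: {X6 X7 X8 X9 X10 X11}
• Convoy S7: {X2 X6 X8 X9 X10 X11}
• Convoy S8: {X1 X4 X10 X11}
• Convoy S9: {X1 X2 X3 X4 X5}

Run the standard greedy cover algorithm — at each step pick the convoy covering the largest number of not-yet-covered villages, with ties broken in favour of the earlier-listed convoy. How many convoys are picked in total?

3

Greedy: pick S5 (covers 7 new) → pick S3 (covers 3 new) → pick S2 (covers 1 new). Total picks: 3.
(The true minimum cover uses only 2 convoys, so greedy is not optimal here.)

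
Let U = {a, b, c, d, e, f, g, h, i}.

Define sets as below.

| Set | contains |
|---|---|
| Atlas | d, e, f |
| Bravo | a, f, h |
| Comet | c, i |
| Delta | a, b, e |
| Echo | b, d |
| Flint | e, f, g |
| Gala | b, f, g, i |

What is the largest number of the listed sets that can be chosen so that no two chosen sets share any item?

Bravo, Comet, Echo are pairwise disjoint (Bravo={a,f,h}; Comet={c,i}; Echo={b,d}).
Every remaining set overlaps one of these, and no 4 of the listed sets are pairwise disjoint, so 3 is the maximum.

3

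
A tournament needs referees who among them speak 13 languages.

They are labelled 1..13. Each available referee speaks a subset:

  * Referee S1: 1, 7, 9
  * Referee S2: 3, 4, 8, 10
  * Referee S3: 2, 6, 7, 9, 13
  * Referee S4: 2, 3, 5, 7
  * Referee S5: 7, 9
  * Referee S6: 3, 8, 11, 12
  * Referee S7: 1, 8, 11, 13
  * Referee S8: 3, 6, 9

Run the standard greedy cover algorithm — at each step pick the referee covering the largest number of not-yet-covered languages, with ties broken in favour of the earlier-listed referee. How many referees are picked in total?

Greedy: pick S3 (covers 5 new) → pick S2 (covers 4 new) → pick S6 (covers 2 new) → pick S1 (covers 1 new) → pick S4 (covers 1 new). Total picks: 5.

5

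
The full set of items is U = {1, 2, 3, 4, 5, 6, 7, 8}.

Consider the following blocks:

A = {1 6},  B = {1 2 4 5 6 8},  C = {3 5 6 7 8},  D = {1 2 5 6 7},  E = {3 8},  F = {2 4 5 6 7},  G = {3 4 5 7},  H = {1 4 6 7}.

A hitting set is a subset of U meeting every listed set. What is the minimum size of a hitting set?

The 2 items {3, 6} hit every block.
The blocks D, E are pairwise disjoint, so any hitting set needs a separate item for each — at least 2. Hence 2 is optimal.

2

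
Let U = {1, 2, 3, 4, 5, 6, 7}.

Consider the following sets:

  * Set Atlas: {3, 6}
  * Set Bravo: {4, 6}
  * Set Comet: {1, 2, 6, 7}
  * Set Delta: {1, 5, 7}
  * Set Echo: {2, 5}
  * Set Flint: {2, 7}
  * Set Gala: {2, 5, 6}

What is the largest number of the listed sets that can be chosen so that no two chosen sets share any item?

Atlas, Delta are pairwise disjoint (Atlas={3,6}; Delta={1,5,7}).
Every remaining set overlaps one of these, and no 3 of the listed sets are pairwise disjoint, so 2 is the maximum.

2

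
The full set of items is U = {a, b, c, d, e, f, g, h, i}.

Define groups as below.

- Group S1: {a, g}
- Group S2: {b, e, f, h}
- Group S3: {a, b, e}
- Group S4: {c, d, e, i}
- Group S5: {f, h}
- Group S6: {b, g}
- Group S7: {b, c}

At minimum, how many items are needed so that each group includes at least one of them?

Take T = {a, b, d, f}. Each listed group contains at least one of these, so T is a hitting set of size 4.
No choice of 3 items meets every group, so 4 is the minimum.

4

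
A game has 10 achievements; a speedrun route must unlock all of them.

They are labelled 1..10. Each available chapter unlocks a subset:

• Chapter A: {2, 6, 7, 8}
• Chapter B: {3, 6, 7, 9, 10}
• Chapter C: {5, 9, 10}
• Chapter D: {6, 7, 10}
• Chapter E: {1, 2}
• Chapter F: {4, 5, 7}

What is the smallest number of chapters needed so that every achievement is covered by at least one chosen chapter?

A and B and E and F together: A ∪ B ∪ E ∪ F = {1, 2, 3, 4, 5, 6, 7, 8, 9, 10} — every achievement is covered.
Only B contains 3, so B is forced; the remaining 5 achievements need at least 3 more chapters (each remaining chapter adds at most 2) — so at least 4 chapters are needed, and 4 is optimal.

4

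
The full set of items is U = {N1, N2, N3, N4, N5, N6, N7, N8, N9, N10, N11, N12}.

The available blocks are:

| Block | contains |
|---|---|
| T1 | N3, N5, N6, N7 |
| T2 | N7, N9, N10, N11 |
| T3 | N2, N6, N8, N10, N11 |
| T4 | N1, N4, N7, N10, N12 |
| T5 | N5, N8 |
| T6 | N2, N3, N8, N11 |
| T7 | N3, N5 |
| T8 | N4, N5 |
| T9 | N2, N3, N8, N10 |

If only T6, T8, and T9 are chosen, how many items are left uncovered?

Union of T6, T8, T9 = {N2, N3, N4, N5, N8, N10, N11}.
Not covered: N1, N6, N7, N9, N12 — 5 items.

5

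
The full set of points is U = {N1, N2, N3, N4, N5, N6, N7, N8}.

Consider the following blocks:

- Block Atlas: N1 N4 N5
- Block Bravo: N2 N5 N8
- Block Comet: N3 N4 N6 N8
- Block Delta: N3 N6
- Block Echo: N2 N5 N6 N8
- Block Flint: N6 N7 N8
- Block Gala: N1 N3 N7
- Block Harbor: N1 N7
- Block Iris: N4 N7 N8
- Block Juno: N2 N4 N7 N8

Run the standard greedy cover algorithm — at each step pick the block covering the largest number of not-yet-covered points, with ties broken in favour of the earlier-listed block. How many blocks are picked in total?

3

Greedy: pick Comet (covers 4 new) → pick Atlas (covers 2 new) → pick Juno (covers 2 new). Total picks: 3.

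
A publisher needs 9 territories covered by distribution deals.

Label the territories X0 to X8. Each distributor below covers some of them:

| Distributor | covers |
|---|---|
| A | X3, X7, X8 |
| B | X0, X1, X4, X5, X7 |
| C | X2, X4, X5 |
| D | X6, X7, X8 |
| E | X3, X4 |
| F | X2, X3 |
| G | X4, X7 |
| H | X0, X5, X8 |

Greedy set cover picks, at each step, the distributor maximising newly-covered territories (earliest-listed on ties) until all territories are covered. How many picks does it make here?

Greedy: pick B (covers 5 new) → pick A (covers 2 new) → pick C (covers 1 new) → pick D (covers 1 new). Total picks: 4.
(The true minimum cover uses only 3 distributors, so greedy is not optimal here.)

4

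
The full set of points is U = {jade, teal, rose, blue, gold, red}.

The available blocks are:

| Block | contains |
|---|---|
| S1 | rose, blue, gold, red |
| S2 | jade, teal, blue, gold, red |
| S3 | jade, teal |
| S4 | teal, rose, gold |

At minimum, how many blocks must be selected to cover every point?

2

S2 and S4 together: S2 ∪ S4 = {jade, teal, rose, blue, gold, red} — every point is covered.
No single block has all 6 points (the largest, S2, has 5), so 2 is optimal.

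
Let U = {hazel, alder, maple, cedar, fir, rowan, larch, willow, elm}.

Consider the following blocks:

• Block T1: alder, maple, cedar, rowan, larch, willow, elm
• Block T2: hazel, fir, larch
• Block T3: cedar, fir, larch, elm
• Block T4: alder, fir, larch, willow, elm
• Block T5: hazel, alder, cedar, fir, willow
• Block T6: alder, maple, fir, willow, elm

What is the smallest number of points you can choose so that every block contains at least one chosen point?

Take H = {alder, larch}. Each listed block contains at least one of these, so H is a hitting set of size 2.
No single point lies in every block, so at least 2 are needed and 2 is optimal.

2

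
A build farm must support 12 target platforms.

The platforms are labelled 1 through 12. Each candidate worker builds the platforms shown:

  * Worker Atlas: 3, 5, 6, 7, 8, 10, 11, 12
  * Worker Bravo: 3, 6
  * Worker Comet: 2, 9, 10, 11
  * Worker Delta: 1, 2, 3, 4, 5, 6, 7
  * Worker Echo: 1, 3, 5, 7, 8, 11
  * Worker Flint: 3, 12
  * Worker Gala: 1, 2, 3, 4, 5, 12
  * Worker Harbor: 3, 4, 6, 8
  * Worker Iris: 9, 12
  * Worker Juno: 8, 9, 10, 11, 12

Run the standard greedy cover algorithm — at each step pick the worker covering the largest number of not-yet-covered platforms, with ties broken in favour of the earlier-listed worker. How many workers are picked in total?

Greedy: pick Atlas (covers 8 new) → pick Delta (covers 3 new) → pick Comet (covers 1 new). Total picks: 3.
(The true minimum cover uses only 2 workers, so greedy is not optimal here.)

3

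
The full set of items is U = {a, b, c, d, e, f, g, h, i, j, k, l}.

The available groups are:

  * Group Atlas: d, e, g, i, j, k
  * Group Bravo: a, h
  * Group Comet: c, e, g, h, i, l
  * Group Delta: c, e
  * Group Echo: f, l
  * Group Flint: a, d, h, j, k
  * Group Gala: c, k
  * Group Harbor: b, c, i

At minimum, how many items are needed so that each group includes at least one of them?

4

T = {a, c, d, f} meets every group (each contains at least one member of T), and |T| = 4.
No choice of 3 items meets every group, so 4 is the minimum.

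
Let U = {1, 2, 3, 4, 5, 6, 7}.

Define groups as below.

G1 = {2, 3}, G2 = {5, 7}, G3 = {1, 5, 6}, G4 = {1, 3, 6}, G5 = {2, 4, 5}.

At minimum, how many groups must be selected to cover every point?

3

Take {G2, G4, G5}. Their union is {1, 2, 3, 4, 5, 6, 7}, which is all 7 points.
Each group has at most 3 points, and 2·3 = 6 < 7 — so at least 3 groups are needed, and 3 is optimal.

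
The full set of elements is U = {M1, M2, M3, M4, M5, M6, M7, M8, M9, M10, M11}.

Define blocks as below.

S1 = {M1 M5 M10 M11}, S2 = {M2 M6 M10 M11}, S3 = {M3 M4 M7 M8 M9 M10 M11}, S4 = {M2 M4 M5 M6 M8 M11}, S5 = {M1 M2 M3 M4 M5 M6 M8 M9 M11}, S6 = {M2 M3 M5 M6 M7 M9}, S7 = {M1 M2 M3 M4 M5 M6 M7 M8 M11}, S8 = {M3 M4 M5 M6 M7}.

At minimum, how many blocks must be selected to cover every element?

S3 and S7 together: S3 ∪ S7 = {M1, M2, M3, M4, M5, M6, M7, M8, M9, M10, M11} — every element is covered.
No single block has all 11 elements (the largest, S5, has 9), so 2 is optimal.

2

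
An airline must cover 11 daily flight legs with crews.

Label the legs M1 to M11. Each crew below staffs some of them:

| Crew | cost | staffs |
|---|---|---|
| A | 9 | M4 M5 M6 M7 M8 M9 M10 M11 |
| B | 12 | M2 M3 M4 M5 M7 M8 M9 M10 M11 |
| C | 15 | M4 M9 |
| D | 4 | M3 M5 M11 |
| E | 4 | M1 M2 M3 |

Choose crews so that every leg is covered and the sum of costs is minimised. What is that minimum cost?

A, E together cover every leg (A ∪ E = {M1, M2, M3, M4, M5, M6, M7, M8, M9, M10, M11}); total cost 9 + 4 = 13.
No covering selection has total cost below 13.

13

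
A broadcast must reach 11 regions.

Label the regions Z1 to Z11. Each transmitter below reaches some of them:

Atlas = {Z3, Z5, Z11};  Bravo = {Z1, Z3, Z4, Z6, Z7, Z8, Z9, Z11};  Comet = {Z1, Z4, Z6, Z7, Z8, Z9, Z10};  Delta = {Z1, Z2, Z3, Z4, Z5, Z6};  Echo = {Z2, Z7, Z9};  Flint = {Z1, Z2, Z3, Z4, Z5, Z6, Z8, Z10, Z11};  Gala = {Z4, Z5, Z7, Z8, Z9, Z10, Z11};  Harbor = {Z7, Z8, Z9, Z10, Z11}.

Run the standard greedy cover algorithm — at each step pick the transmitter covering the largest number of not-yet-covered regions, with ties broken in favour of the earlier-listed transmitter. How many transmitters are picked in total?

2

Greedy: pick Flint (covers 9 new) → pick Bravo (covers 2 new). Total picks: 2.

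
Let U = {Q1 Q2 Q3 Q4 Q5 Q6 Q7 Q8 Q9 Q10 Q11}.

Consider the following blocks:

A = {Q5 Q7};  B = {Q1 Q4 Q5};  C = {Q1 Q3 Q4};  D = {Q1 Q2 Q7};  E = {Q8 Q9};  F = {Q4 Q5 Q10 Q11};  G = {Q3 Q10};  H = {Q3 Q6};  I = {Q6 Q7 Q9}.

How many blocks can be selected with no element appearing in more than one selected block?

4

D, E, F, H are pairwise disjoint (D={Q1,Q2,Q7}; E={Q8,Q9}; F={Q4,Q5,Q10,Q11}; H={Q3,Q6}).
Every remaining block overlaps one of these, and no 5 of the listed blocks are pairwise disjoint, so 4 is the maximum.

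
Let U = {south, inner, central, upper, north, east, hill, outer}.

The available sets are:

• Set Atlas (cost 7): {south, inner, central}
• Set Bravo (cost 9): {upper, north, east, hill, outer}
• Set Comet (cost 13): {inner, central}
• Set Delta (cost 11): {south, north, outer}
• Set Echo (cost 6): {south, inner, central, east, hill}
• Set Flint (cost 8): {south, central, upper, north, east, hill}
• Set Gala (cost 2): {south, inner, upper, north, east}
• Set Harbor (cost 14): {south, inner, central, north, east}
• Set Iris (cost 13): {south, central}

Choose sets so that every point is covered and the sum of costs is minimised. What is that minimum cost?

15

Bravo, Echo together cover every point (Bravo ∪ Echo = {south, inner, central, upper, north, east, hill, outer}); total cost 9 + 6 = 15.
The greedy pick Gala, Echo, Bravo costs 17; no covering selection beats 15.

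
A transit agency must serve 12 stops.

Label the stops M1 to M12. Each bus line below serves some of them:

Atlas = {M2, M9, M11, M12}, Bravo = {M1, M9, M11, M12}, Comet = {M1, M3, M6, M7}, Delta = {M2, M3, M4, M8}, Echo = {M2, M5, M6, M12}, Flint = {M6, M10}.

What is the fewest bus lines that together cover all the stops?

Take {Atlas, Comet, Delta, Echo, Flint}. Their union is {M1, M2, M3, M4, M5, M6, M7, M8, M9, M10, M11, M12}, which is all 12 stops.
No 4 of the 6 bus lines cover everything (all 15 combinations miss at least one stop), so 5 is optimal.

5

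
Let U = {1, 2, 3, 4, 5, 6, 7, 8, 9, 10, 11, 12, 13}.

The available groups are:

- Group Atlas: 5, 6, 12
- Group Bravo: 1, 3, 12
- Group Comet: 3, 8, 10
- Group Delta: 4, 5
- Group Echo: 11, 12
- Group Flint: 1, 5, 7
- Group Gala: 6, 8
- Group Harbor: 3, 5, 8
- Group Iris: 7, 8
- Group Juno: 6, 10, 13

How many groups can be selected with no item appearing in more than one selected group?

4

Bravo, Delta, Iris, Juno are pairwise disjoint (Bravo={1,3,12}; Delta={4,5}; Iris={7,8}; Juno={6,10,13}).
Every remaining group overlaps one of these, and no 5 of the listed groups are pairwise disjoint, so 4 is the maximum.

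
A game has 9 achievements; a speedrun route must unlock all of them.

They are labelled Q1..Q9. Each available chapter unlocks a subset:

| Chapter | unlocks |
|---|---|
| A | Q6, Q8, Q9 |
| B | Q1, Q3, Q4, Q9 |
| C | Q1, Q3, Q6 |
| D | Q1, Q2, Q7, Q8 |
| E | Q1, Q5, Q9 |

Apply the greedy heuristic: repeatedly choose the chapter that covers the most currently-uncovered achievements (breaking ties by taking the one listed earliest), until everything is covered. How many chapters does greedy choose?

Greedy: pick B (covers 4 new) → pick D (covers 3 new) → pick A (covers 1 new) → pick E (covers 1 new). Total picks: 4.

4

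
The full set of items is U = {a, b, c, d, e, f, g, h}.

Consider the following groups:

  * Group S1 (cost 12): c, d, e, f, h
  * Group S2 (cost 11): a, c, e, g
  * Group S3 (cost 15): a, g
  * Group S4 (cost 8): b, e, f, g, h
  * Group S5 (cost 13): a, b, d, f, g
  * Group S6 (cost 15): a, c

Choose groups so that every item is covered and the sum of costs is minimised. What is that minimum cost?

S1, S5 together cover every item (S1 ∪ S5 = {a, b, c, d, e, f, g, h}); total cost 12 + 13 = 25.
The greedy pick S4, S2, S1 costs 31; no covering selection beats 25.

25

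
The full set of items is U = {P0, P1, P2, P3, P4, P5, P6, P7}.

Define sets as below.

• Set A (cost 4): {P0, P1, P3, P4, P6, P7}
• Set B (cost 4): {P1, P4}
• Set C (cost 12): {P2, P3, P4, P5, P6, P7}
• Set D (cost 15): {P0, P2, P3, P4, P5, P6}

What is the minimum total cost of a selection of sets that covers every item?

16

A, C together cover every item (A ∪ C = {P0, P1, P2, P3, P4, P5, P6, P7}); total cost 4 + 12 = 16.
No covering selection has total cost below 16.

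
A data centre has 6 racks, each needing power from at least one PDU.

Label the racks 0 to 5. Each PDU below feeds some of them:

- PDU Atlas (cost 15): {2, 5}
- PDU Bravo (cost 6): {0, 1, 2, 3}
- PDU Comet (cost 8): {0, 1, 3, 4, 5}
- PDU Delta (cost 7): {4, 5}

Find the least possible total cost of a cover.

Bravo, Delta together cover every rack (Bravo ∪ Delta = {0, 1, 2, 3, 4, 5}); total cost 6 + 7 = 13.
No covering selection has total cost below 13.

13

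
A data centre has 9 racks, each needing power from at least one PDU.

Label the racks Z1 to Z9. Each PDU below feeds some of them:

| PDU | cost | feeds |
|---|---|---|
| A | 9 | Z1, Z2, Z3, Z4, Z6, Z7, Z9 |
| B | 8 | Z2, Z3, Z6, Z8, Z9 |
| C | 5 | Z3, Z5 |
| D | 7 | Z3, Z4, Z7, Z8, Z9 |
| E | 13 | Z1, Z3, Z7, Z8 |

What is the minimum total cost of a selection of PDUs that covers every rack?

21

A, C, D together cover every rack (A ∪ C ∪ D = {Z1, Z2, Z3, Z4, Z5, Z6, Z7, Z8, Z9}); total cost 9 + 5 + 7 = 21.
No covering selection has total cost below 21.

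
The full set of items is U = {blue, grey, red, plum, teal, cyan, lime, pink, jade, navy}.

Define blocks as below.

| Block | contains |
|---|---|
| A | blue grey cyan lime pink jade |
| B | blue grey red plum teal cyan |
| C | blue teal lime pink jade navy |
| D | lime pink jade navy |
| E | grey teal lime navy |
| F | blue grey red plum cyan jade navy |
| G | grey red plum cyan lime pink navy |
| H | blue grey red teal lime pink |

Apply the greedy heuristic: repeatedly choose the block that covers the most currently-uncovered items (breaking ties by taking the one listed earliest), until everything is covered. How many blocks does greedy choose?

Greedy: pick F (covers 7 new) → pick C (covers 3 new). Total picks: 2.

2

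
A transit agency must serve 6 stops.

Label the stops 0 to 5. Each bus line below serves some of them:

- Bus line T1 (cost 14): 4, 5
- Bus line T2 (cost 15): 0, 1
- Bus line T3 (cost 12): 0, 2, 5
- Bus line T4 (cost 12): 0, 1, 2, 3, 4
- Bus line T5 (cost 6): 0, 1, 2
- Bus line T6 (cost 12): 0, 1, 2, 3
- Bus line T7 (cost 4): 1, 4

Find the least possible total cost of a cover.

24

T3, T4 together cover every stop (T3 ∪ T4 = {0, 1, 2, 3, 4, 5}); total cost 12 + 12 = 24.
The greedy pick T5, T7, T3, T4 costs 34; no covering selection beats 24.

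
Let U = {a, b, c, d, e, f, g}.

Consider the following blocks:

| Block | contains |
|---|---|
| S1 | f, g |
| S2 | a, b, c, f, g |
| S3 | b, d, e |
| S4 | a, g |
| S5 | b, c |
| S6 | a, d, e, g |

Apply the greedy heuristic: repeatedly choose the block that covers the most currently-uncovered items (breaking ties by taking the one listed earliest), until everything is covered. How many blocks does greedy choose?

2

Greedy: pick S2 (covers 5 new) → pick S3 (covers 2 new). Total picks: 2.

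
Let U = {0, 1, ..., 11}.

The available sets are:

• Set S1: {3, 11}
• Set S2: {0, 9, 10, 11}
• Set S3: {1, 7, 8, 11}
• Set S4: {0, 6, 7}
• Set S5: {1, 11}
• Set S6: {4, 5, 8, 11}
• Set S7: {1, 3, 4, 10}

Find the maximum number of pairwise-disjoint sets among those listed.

2

S1, S4 are pairwise disjoint (S1={3,11}; S4={0,6,7}).
Every remaining set overlaps one of these, and no 3 of the listed sets are pairwise disjoint, so 2 is the maximum.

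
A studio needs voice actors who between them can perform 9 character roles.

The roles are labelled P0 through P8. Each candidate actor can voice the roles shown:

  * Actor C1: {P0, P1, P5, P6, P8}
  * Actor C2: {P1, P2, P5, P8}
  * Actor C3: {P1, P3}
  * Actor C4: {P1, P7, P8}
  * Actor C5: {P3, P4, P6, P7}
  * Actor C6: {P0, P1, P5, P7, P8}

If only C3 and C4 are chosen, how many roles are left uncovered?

5

Union of C3, C4 = {P1, P3, P7, P8}.
Not covered: P0, P2, P4, P5, P6 — 5 roles.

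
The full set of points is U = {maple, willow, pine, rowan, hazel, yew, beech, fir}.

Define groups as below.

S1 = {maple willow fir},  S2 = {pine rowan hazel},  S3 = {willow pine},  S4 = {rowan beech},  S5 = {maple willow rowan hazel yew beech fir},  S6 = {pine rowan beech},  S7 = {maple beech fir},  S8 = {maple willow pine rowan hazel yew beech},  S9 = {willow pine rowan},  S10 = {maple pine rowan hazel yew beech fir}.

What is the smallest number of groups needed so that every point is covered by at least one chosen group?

2

Take {S7, S8}. Their union is {maple, willow, pine, rowan, hazel, yew, beech, fir}, which is all 8 points.
No single group has all 8 points (the largest, S5, has 7), so 2 is optimal.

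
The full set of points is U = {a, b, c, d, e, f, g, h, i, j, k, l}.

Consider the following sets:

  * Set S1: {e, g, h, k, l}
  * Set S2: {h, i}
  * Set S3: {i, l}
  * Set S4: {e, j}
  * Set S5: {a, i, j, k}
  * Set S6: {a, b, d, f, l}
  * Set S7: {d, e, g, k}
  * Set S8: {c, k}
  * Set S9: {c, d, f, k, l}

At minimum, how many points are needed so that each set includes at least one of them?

4

Take T = {e, h, k, l}. Each listed set contains at least one of these, so T is a hitting set of size 4.
The sets S2, S4, S6, S8 are pairwise disjoint, so any hitting set needs a separate point for each — at least 4. Hence 4 is optimal.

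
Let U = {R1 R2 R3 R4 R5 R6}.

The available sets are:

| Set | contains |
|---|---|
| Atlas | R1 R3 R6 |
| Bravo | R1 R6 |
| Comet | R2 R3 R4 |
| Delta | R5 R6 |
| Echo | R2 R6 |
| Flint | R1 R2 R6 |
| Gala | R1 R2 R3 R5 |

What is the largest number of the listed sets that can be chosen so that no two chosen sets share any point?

2

Bravo, Comet are pairwise disjoint (Bravo={R1,R6}; Comet={R2,R3,R4}).
Every remaining set overlaps one of these, and no 3 of the listed sets are pairwise disjoint, so 2 is the maximum.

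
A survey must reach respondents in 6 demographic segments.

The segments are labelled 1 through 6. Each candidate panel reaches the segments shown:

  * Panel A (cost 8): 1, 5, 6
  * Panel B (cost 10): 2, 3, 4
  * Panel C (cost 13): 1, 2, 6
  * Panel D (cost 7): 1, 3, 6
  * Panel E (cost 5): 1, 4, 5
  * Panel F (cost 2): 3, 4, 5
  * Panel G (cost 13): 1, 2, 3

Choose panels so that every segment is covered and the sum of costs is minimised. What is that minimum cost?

C, F together cover every segment (C ∪ F = {1, 2, 3, 4, 5, 6}); total cost 13 + 2 = 15.
The greedy pick F, D, B costs 19; no covering selection beats 15.

15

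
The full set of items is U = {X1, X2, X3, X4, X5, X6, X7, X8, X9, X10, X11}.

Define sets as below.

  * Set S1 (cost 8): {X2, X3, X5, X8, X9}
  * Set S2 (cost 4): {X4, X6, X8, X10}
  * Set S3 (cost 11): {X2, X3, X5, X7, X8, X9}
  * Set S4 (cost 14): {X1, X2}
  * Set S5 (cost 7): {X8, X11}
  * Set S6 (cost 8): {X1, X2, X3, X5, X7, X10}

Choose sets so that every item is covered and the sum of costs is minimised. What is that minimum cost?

S1, S2, S5, S6 together cover every item (S1 ∪ S2 ∪ S5 ∪ S6 = {X1, X2, X3, X4, X5, X6, X7, X8, X9, X10, X11}); total cost 8 + 4 + 7 + 8 = 27.
No covering selection has total cost below 27.

27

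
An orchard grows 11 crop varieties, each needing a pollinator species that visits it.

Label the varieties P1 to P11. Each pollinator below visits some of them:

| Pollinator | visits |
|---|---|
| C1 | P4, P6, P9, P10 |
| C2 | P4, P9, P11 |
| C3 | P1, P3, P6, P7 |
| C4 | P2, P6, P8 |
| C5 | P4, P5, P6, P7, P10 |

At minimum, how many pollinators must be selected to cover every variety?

C2 and C3 and C4 and C5 together: C2 ∪ C3 ∪ C4 ∪ C5 = {P1, P2, P3, P4, P5, P6, P7, P8, P9, P10, P11} — every variety is covered.
Only C3 contains P1, so C3 is forced; the remaining 7 varieties need at least 3 more pollinators (each remaining pollinator adds at most 3) — so at least 4 pollinators are needed, and 4 is optimal.

4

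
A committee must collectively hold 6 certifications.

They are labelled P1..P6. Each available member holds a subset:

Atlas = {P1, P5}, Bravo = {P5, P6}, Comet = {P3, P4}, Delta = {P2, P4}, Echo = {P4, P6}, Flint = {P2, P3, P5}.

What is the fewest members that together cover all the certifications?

3

Atlas and Echo and Flint together: Atlas ∪ Echo ∪ Flint = {P1, P2, P3, P4, P5, P6} — every certification is covered.
Only Atlas contains P1, so Atlas is forced; the remaining 4 certifications need at least 2 more members (each remaining member adds at most 2) — so at least 3 members are needed, and 3 is optimal.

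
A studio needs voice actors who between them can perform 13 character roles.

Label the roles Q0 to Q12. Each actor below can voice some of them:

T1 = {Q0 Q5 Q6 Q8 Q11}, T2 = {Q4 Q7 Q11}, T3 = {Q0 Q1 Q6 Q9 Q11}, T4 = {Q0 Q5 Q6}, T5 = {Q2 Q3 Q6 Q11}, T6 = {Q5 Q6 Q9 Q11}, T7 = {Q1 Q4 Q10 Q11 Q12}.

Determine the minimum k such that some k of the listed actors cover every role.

5

T1 and T2 and T5 and T6 and T7 together: T1 ∪ T2 ∪ T5 ∪ T6 ∪ T7 = {Q0, Q1, Q2, Q3, Q4, Q5, Q6, Q7, Q8, Q9, Q10, Q11, Q12} — every role is covered.
No 4 of the 7 actors cover everything (all 35 combinations miss at least one role), so 5 is optimal.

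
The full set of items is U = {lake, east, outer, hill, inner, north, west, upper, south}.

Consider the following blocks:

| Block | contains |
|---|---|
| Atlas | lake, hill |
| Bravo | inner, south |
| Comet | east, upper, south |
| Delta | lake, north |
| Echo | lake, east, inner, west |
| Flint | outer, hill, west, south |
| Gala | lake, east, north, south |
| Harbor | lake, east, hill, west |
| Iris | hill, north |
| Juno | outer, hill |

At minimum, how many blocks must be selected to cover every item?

4

Comet and Echo and Flint and Gala together: Comet ∪ Echo ∪ Flint ∪ Gala = {lake, east, outer, hill, inner, north, west, upper, south} — every item is covered.
No 3 of the 10 blocks cover everything (all 120 combinations miss at least one item), so 4 is optimal.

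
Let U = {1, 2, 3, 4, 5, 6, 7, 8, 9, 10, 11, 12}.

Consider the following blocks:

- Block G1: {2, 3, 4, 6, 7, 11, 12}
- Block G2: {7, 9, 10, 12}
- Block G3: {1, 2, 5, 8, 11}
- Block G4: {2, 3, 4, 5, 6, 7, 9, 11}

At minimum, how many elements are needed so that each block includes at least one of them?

The 2 elements {5, 12} hit every block.
The blocks G2, G3 are pairwise disjoint, so any hitting set needs a separate element for each — at least 2. Hence 2 is optimal.

2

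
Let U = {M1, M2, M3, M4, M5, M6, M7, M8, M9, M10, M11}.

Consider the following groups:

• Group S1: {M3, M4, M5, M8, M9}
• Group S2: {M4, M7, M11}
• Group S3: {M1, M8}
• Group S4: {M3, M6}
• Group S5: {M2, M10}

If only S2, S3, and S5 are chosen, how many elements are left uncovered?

4

Union of S2, S3, S5 = {M1, M2, M4, M7, M8, M10, M11}.
Not covered: M3, M5, M6, M9 — 4 elements.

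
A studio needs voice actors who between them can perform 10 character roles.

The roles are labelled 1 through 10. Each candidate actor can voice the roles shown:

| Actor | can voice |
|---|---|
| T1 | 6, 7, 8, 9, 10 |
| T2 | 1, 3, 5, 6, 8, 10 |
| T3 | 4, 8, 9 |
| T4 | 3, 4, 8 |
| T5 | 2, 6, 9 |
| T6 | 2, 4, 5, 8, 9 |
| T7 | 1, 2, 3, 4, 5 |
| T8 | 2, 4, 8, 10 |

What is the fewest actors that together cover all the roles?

Take {T1, T7}. Their union is {1, 2, 3, 4, 5, 6, 7, 8, 9, 10}, which is all 10 roles.
No single actor has all 10 roles (the largest, T2, has 6), so 2 is optimal.

2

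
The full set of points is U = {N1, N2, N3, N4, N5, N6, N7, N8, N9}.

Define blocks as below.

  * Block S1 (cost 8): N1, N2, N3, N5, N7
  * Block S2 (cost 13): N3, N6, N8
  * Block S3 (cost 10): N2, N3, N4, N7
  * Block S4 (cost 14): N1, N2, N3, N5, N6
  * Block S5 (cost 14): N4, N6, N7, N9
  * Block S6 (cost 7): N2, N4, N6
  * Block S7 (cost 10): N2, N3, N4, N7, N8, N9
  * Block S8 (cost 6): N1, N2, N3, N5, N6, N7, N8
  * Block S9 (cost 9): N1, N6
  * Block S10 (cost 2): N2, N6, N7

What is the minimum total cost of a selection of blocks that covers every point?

S7, S8 together cover every point (S7 ∪ S8 = {N1, N2, N3, N4, N5, N6, N7, N8, N9}); total cost 10 + 6 = 16.
The greedy pick S10, S8, S7 costs 18; no covering selection beats 16.

16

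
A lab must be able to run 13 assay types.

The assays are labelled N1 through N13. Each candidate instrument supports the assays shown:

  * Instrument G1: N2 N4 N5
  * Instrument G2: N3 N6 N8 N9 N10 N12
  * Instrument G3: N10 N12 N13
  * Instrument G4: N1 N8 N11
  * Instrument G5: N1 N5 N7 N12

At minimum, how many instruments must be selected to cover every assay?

5

G1 and G2 and G3 and G4 and G5 together: G1 ∪ G2 ∪ G3 ∪ G4 ∪ G5 = {N1, N2, N3, N4, N5, N6, N7, N8, N9, N10, N11, N12, N13} — every assay is covered.
No 4 of the 5 instruments cover everything (all 5 combinations miss at least one assay), so 5 is optimal.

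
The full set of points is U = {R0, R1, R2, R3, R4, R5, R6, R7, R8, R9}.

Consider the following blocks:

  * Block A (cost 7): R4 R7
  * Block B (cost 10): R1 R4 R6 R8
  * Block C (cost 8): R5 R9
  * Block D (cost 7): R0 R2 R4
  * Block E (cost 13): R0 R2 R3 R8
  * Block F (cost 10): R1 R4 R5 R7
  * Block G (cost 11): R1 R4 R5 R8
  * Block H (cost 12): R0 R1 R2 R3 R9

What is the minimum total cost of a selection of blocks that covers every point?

32

B, F, H together cover every point (B ∪ F ∪ H = {R0, R1, R2, R3, R4, R5, R6, R7, R8, R9}); total cost 10 + 10 + 12 = 32.
The greedy pick D, B, C, A, H costs 44; no covering selection beats 32.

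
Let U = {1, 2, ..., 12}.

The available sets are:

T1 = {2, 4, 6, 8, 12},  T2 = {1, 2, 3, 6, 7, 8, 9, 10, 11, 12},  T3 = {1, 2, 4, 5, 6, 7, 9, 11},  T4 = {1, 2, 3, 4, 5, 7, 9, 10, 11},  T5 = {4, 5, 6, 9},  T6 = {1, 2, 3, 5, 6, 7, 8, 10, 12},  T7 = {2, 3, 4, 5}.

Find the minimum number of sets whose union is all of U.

2

T2 and T4 together: T2 ∪ T4 = {1, 2, 3, 4, 5, 6, 7, 8, 9, 10, 11, 12} — every element is covered.
No single set has all 12 elements (the largest, T2, has 10), so 2 is optimal.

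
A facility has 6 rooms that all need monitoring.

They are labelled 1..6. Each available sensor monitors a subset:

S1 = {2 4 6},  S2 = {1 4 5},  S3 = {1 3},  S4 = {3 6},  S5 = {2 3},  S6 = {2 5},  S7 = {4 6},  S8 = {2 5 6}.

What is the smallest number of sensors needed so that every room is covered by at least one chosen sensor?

Take {S3, S6, S7}. Their union is {1, 2, 3, 4, 5, 6}, which is all 6 rooms.
No 2 of the 8 sensors cover everything (all 28 combinations miss at least one room), so 3 is optimal.

3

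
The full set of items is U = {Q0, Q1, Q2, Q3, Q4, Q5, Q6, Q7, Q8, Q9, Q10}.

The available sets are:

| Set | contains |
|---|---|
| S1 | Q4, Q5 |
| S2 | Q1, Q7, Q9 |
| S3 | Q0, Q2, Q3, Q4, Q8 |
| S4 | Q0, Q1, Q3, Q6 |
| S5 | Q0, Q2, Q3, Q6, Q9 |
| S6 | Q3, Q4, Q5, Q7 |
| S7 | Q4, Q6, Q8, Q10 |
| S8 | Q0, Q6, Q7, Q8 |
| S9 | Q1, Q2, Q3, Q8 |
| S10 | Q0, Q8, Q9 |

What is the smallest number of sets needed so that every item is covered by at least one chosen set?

4

S6, S7, S9, and S10 cover everything between them: the union {Q0, Q1, Q2, Q3, Q4, Q5, Q6, Q7, Q8, Q9, Q10} is all of U.
No 3 of the 10 sets cover everything (all 120 combinations miss at least one item), so 4 is optimal.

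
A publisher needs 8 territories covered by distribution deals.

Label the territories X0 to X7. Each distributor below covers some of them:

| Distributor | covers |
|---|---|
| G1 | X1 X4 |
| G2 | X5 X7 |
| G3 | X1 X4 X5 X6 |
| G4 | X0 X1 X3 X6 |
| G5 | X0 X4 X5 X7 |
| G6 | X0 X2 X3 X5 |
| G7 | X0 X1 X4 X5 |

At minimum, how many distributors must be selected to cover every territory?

Take {G2, G3, G6}. Their union is {X0, X1, X2, X3, X4, X5, X6, X7}, which is all 8 territories.
Only G6 contains X2, so G6 is forced; the remaining 4 territories need at least 2 more distributors (each remaining distributor adds at most 3) — so at least 3 distributors are needed, and 3 is optimal.

3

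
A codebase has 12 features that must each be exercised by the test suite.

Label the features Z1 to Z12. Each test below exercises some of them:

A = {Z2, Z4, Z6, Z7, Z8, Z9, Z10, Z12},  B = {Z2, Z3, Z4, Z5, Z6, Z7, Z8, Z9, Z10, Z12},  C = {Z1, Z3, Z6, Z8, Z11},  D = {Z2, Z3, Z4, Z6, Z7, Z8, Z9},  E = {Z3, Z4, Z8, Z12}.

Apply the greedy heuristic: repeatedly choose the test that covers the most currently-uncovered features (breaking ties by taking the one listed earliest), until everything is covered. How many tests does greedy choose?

2

Greedy: pick B (covers 10 new) → pick C (covers 2 new). Total picks: 2.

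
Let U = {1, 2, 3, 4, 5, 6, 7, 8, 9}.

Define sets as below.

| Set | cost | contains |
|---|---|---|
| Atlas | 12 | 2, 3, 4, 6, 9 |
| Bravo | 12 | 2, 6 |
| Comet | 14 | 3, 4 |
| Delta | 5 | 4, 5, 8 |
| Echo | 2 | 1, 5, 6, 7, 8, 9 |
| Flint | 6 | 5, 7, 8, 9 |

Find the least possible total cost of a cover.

14

Atlas, Echo together cover every point (Atlas ∪ Echo = {1, 2, 3, 4, 5, 6, 7, 8, 9}); total cost 12 + 2 = 14.
No covering selection has total cost below 14.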